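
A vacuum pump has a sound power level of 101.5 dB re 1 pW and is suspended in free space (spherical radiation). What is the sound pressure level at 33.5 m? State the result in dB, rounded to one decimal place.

60.0 dB

The power spreads over a sphere of area 4π·r², so L_p = L_w − 10·log₁₀(4π·r²).
4π·r² = 1.41e+04 m², 10·log₁₀ of that is 41.493 dB.
L_p = 101.5 − 41.493 = 60.01 dB.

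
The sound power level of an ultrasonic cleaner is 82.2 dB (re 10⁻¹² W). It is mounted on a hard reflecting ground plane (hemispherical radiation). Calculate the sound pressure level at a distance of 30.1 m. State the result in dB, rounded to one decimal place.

The power spreads over a hemisphere of area 2π·r², so L_p = L_w − 10·log₁₀(2π·r²).
2π·r² = 5693 m², 10·log₁₀ of that is 37.553 dB.
L_p = 82.2 − 37.553 = 44.65 dB.

44.6 dB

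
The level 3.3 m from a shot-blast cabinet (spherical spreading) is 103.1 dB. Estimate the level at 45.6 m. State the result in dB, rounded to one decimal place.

80.3 dB

Point-source attenuation: ΔL = 20·log₁₀(r₂/r₁) = 20·log₁₀(45.6/3.3) = 22.809 dB.
L₂ = 103.1 − 20·log₁₀(45.6/3.3) = 103.1 − 22.809 = 80.29 dB.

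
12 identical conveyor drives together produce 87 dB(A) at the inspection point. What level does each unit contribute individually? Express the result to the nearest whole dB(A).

Dividing the total intensity by 12 lowers the level by 10·log₁₀ 12 = 10.792 dB: L₁ = 87 − 10.792.

76 dB(A)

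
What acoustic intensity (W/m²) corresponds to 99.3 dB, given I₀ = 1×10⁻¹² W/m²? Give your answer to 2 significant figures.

I = I₀·10^(L/10) = 10⁻¹² × 10^(99.3/10) = 10^(-2.070).

0.0085 W/m²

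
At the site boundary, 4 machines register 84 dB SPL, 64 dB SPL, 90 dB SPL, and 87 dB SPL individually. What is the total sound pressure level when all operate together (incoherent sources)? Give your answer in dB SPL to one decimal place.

92.4 dB SPL

For uncorrelated sources the intensities add, so convert each level to linear form, sum, and take 10·log₁₀ of the total.
Σ 10^(L/10) = 10^(84/10) + 10^(64/10) + 10^(90/10) + 10^(87/10) = 1.755e+09.
L_total = 10·log₁₀(1.755e+09) = 92.44 dB SPL.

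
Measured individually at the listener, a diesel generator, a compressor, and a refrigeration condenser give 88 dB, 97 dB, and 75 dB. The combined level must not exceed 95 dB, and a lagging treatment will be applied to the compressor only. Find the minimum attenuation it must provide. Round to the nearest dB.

Everything except the compressor sums to 10^(88/10) + 10^(75/10) = 6.626e+08 in linear terms, 88.21 dB.
The limit corresponds to 10^(95/10) = 3.162e+09; subtracting the fixed part leaves 2.500e+09 for the compressor, i.e. 93.98 dB.
Required insertion loss = 97 − 93.98 = 3.02 dB.

3 dB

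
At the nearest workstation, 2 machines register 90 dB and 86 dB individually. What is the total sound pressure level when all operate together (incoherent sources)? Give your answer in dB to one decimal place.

91.5 dB

Incoherent sources combine by intensity addition: L_total = 10·log₁₀(Σ 10^(L_i/10)).
Σ 10^(L/10) = 10^(90/10) + 10^(86/10) = 1.398e+09.
L_total = 10·log₁₀(1.398e+09) = 91.46 dB.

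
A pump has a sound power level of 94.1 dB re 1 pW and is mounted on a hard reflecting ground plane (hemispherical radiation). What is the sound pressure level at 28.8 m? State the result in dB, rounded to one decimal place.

56.9 dB

L_p = L_w − 10·log₁₀(2π·r²) with r = 28.8 m.
2π·r² = 5212 m², 10·log₁₀ of that is 37.170 dB.
L_p = 94.1 − 37.170 = 56.93 dB.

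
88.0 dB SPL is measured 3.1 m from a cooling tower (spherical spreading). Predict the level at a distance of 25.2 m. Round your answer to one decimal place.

Spherical spreading from a point source gives a 20·log₁₀(r₂/r₁) drop.
L₂ = 88.0 − 20·log₁₀(25.2/3.1) = 88.0 − 18.201 = 69.80 dB SPL.

69.8 dB SPL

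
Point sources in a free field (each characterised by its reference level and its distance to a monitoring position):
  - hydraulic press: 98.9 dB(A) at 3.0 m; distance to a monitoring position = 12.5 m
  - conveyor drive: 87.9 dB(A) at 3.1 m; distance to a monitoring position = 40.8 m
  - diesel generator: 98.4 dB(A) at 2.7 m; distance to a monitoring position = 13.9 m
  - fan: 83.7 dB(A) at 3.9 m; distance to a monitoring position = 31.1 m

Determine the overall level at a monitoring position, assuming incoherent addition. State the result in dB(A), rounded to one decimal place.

Apply inverse-square spreading to bring every level to the receiver, then sum 10^(L/10).
hydraulic press: 98.9 − 20·log₁₀(12.5/3.0) = 98.9 − 12.40 = 86.50 dB(A).
conveyor drive: 87.9 − 20·log₁₀(40.8/3.1) = 87.9 − 22.39 = 65.51 dB(A).
diesel generator: 98.4 − 20·log₁₀(13.9/2.7) = 98.4 − 14.23 = 84.17 dB(A).
fan: 83.7 − 20·log₁₀(31.1/3.9) = 83.7 − 18.03 = 65.67 dB(A).
Σ 10^(L/10) = 7.154e+08 → L_total = 10·log₁₀(7.154e+08) = 88.55 dB(A).

88.5 dB(A)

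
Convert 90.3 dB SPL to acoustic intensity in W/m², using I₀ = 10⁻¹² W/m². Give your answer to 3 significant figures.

I = I₀·10^(L/10) = 10⁻¹² × 10^(90.3/10) = 10^(-2.970).

0.00107 W/m²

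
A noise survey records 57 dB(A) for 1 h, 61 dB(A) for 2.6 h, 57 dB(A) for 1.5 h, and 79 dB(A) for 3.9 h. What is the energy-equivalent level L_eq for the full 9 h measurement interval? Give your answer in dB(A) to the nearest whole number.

The energy average is taken in the linear domain: L_eq = 10·log₁₀[(Σ tᵢ·10^(Lᵢ/10))/T], T = 9 h.
Σ tᵢ·10^(Lᵢ/10) = 1·10^(57/10) + 2.6·10^(61/10) + 1.5·10^(57/10) + 3.9·10^(79/10) = 3.143e+08.
L_eq = 10·log₁₀(3.143e+08/9) = 75.43 dB(A).

75 dB(A)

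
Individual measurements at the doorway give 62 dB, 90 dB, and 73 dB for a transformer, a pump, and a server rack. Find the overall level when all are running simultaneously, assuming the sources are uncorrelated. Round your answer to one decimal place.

For uncorrelated sources the intensities add, so convert each level to linear form, sum, and take 10·log₁₀ of the total.
Σ 10^(L/10) = 10^(62/10) + 10^(90/10) + 10^(73/10) = 1.022e+09.
L_total = 10·log₁₀(1.022e+09) = 90.09 dB.

90.1 dB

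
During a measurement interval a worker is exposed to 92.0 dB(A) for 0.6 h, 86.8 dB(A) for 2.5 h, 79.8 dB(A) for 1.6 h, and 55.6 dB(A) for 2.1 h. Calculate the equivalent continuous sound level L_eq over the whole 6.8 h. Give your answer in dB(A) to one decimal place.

85.3 dB(A)

The energy average is taken in the linear domain: L_eq = 10·log₁₀[(Σ tᵢ·10^(Lᵢ/10))/T], T = 6.8 h.
Σ tᵢ·10^(Lᵢ/10) = 0.6·10^(92.0/10) + 2.5·10^(86.8/10) + 1.6·10^(79.8/10) + 2.1·10^(55.6/10) = 2.301e+09.
L_eq = 10·log₁₀(2.301e+09/6.8) = 85.29 dB(A).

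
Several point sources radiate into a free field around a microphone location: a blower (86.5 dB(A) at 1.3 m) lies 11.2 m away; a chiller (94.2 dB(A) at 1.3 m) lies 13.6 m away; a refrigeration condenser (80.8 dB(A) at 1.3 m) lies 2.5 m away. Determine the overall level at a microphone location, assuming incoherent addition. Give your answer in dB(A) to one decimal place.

Apply inverse-square spreading to bring every level to the receiver, then sum 10^(L/10).
blower: 86.5 − 20·log₁₀(11.2/1.3) = 86.5 − 18.71 = 67.79 dB(A).
chiller: 94.2 − 20·log₁₀(13.6/1.3) = 94.2 − 20.39 = 73.81 dB(A).
refrigeration condenser: 80.8 − 20·log₁₀(2.5/1.3) = 80.8 − 5.68 = 75.12 dB(A).
Σ 10^(L/10) = 6.256e+07 → L_total = 10·log₁₀(6.256e+07) = 77.96 dB(A).

78.0 dB(A)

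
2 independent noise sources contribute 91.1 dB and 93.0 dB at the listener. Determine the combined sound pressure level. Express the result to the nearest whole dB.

Incoherent sources combine by intensity addition: L_total = 10·log₁₀(Σ 10^(L_i/10)).
Σ 10^(L/10) = 10^(91.1/10) + 10^(93.0/10) = 3.284e+09.
L_total = 10·log₁₀(3.284e+09) = 95.16 dB.

95 dB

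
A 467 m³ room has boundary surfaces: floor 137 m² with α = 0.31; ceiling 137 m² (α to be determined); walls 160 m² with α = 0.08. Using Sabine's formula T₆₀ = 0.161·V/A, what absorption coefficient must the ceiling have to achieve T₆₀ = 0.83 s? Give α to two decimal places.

0.26

A = 0.161·V/T₆₀ = 0.161·467/0.83 = 90.59 m² sabins.
Absorption from the other surfaces = 137·0.31 + 160·0.08 = 55.27 m², so the ceiling must supply 35.32 m² over 137 m².
α = 35.32/137 = 0.258.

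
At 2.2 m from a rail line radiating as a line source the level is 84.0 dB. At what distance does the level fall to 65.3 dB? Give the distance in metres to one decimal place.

163.1 m

Line-source spreading drops the level by 10·log₁₀(r₂/r₁); inverting, r₂/r₁ = 10^(ΔL/10).
r₂ = 2.2·10^((84.0−65.3)/10) = 2.2·10^(18.7/10) = 163.09 m.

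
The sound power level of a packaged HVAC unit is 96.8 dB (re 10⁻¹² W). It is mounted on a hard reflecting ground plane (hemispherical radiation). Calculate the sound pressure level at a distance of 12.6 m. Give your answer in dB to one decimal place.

The power spreads over a hemisphere of area 2π·r², so L_p = L_w − 10·log₁₀(2π·r²).
2π·r² = 997.5 m², 10·log₁₀ of that is 29.989 dB.
L_p = 96.8 − 29.989 = 66.81 dB.

66.8 dB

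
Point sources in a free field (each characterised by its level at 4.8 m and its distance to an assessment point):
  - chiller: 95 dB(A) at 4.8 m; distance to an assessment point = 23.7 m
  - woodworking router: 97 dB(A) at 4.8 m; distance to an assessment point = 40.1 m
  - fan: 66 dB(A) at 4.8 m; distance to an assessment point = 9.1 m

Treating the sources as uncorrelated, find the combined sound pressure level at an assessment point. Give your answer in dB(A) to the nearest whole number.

83 dB(A)

Apply inverse-square spreading to bring every level to the receiver, then sum 10^(L/10).
chiller: 95 − 20·log₁₀(23.7/4.8) = 95 − 13.87 = 81.13 dB(A).
woodworking router: 97 − 20·log₁₀(40.1/4.8) = 97 − 18.44 = 78.56 dB(A).
fan: 66 − 20·log₁₀(9.1/4.8) = 66 − 5.56 = 60.44 dB(A).
Σ 10^(L/10) = 2.026e+08 → L_total = 10·log₁₀(2.026e+08) = 83.07 dB(A).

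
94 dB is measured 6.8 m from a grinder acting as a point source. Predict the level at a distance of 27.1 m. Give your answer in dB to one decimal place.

82.0 dB

Point-source attenuation: ΔL = 20·log₁₀(r₂/r₁) = 20·log₁₀(27.1/6.8) = 12.009 dB.
L₂ = 94 − 20·log₁₀(27.1/6.8) = 94 − 12.009 = 81.99 dB.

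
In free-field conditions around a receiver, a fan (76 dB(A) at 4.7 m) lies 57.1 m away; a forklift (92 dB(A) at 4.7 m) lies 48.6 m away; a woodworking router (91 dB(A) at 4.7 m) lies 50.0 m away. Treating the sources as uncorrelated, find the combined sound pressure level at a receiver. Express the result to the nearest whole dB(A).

74 dB(A)

Apply inverse-square spreading to bring every level to the receiver, then sum 10^(L/10).
fan: 76 − 20·log₁₀(57.1/4.7) = 76 − 21.69 = 54.31 dB(A).
forklift: 92 − 20·log₁₀(48.6/4.7) = 92 − 20.29 = 71.71 dB(A).
woodworking router: 91 − 20·log₁₀(50.0/4.7) = 91 − 20.54 = 70.46 dB(A).
Σ 10^(L/10) = 2.622e+07 → L_total = 10·log₁₀(2.622e+07) = 74.19 dB(A).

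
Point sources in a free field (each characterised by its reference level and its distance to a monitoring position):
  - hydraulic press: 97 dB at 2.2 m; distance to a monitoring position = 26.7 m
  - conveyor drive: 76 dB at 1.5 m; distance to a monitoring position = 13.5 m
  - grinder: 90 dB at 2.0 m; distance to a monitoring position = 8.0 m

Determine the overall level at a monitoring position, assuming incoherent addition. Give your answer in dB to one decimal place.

79.9 dB

First find each source's level at the receiver (point-source: −20·log₁₀(r/r_ref)), then combine on an intensity basis.
hydraulic press: 97 − 20·log₁₀(26.7/2.2) = 97 − 21.68 = 75.32 dB.
conveyor drive: 76 − 20·log₁₀(13.5/1.5) = 76 − 19.08 = 56.92 dB.
grinder: 90 − 20·log₁₀(8.0/2.0) = 90 − 12.04 = 77.96 dB.
Σ 10^(L/10) = 9.702e+07 → L_total = 10·log₁₀(9.702e+07) = 79.87 dB.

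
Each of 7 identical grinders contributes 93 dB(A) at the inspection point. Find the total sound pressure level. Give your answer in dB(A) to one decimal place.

L_total = L₁ + 10·log₁₀ N for N identical incoherent sources.
L_total = 93 + 10·log₁₀(7) = 93 + 8.451 = 101.45 dB(A).

101.5 dB(A)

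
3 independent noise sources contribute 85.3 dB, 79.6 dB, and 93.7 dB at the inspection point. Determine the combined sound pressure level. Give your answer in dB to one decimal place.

For uncorrelated sources the intensities add, so convert each level to linear form, sum, and take 10·log₁₀ of the total.
Σ 10^(L/10) = 10^(85.3/10) + 10^(79.6/10) + 10^(93.7/10) = 2.774e+09.
L_total = 10·log₁₀(2.774e+09) = 94.43 dB.

94.4 dB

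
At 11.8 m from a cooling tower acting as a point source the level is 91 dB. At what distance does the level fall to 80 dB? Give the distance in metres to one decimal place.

41.9 m

Point-source spreading drops the level by 20·log₁₀(r₂/r₁); inverting, r₂/r₁ = 10^(ΔL/20).
r₂ = 11.8·10^((91−80)/20) = 11.8·10^(11.0/20) = 41.87 m.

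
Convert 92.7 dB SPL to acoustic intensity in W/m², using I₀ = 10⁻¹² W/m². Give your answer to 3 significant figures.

L = 10·log₁₀(I/I₀) ⇒ I = I₀·10^(L/10) = 10⁻¹² × 10^9.27.

0.00186 W/m²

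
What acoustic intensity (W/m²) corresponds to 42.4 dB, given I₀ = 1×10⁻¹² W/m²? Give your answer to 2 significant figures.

1.7e-08 W/m²

I/I₀ = 10^(42.4/10) = 1.738e+04, so I = 1.738e+04 × 10⁻¹² W/m².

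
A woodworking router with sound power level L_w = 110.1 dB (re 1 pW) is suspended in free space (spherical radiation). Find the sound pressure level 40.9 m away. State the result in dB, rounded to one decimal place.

The power spreads over a sphere of area 4π·r², so L_p = L_w − 10·log₁₀(4π·r²).
4π·r² = 2.102e+04 m², 10·log₁₀ of that is 43.227 dB.
L_p = 110.1 − 43.227 = 66.87 dB.

66.9 dB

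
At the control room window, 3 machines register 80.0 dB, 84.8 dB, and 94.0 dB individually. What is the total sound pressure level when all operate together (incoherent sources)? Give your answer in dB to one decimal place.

94.6 dB

Incoherent sources combine by intensity addition: L_total = 10·log₁₀(Σ 10^(L_i/10)).
Σ 10^(L/10) = 10^(80.0/10) + 10^(84.8/10) + 10^(94.0/10) = 2.914e+09.
L_total = 10·log₁₀(2.914e+09) = 94.64 dB.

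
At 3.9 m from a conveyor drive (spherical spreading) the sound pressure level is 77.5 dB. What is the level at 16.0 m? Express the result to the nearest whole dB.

65 dB

For a point source, L₂ = L₁ − 20·log₁₀(r₂/r₁).
L₂ = 77.5 − 20·log₁₀(16.0/3.9) = 77.5 − 12.261 = 65.24 dB.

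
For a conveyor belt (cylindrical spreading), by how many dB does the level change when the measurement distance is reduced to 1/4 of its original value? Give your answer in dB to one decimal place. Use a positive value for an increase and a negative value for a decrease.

+6.0 dB

Line-source spreading: ΔL = −10·log₁₀(r₂/r₁).
ΔL = −10·log₁₀(0.25) = +6.02 dB.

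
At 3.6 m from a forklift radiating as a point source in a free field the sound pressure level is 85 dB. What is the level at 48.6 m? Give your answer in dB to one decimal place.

Point-source attenuation: ΔL = 20·log₁₀(r₂/r₁) = 20·log₁₀(48.6/3.6) = 22.607 dB.
L₂ = 85 − 20·log₁₀(48.6/3.6) = 85 − 22.607 = 62.39 dB.

62.4 dB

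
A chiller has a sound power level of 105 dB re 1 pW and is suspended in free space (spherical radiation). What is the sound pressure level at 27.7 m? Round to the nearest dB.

L_p = L_w − 10·log₁₀(4π·r²) with r = 27.7 m.
4π·r² = 9642 m², 10·log₁₀ of that is 39.842 dB.
L_p = 105 − 39.842 = 65.16 dB.

65 dB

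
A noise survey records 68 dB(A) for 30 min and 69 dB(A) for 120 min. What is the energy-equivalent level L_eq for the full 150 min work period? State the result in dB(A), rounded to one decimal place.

The energy average is taken in the linear domain: L_eq = 10·log₁₀[(Σ tᵢ·10^(Lᵢ/10))/T], T = 150 min.
Σ tᵢ·10^(Lᵢ/10) = 30·10^(68/10) + 120·10^(69/10) = 1.142e+09.
L_eq = 10·log₁₀(1.142e+09/150) = 68.82 dB(A).

68.8 dB(A)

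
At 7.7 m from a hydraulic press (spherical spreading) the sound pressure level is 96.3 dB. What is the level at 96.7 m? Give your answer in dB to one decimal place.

Point-source attenuation: ΔL = 20·log₁₀(r₂/r₁) = 20·log₁₀(96.7/7.7) = 21.979 dB.
L₂ = 96.3 − 20·log₁₀(96.7/7.7) = 96.3 − 21.979 = 74.32 dB.

74.3 dB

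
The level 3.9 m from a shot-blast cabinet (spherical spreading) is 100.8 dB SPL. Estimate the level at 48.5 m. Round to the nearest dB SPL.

Spherical spreading from a point source gives a 20·log₁₀(r₂/r₁) drop.
L₂ = 100.8 − 20·log₁₀(48.5/3.9) = 100.8 − 21.894 = 78.91 dB SPL.

79 dB SPL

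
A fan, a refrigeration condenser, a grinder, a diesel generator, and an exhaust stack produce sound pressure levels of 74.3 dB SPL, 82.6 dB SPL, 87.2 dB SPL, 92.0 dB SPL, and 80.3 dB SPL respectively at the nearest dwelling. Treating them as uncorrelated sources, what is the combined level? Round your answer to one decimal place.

93.8 dB SPL

Incoherent sources combine by intensity addition: L_total = 10·log₁₀(Σ 10^(L_i/10)).
Σ 10^(L/10) = 10^(74.3/10) + 10^(82.6/10) + 10^(87.2/10) + 10^(92.0/10) + 10^(80.3/10) = 2.426e+09.
L_total = 10·log₁₀(2.426e+09) = 93.85 dB SPL.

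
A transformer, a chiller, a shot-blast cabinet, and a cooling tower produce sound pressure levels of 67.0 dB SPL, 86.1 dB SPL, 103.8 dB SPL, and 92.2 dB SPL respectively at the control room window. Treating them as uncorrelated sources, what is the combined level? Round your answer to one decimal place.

104.2 dB SPL

Incoherent sources combine by intensity addition: L_total = 10·log₁₀(Σ 10^(L_i/10)).
Σ 10^(L/10) = 10^(67.0/10) + 10^(86.1/10) + 10^(103.8/10) + 10^(92.2/10) = 2.606e+10.
L_total = 10·log₁₀(2.606e+10) = 104.16 dB SPL.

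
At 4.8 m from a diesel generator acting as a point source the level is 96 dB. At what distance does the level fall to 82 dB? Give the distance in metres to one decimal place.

The 14.0 dB drop corresponds to a distance ratio of 10^(14.0/20) for a point source.
r₂ = 4.8·10^((96−82)/20) = 4.8·10^(14.0/20) = 24.06 m.

24.1 m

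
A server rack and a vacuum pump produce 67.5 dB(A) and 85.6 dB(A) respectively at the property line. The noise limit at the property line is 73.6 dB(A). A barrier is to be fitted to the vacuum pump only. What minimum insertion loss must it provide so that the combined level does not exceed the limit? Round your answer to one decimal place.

13.2 dB

The untreated sources together contribute 10^(67.5/10) = 5.623e+06, i.e. 67.50 dB(A).
To meet 73.6 dB(A) overall, the treated vacuum pump may contribute at most 10^(73.6/10) − 5.623e+06 = 1.729e+07, i.e. 72.38 dB(A).
Required insertion loss = 85.6 − 72.38 = 13.22 dB.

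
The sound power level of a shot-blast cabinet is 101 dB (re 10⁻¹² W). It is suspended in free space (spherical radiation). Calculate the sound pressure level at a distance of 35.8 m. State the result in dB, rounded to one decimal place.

The power spreads over a sphere of area 4π·r², so L_p = L_w − 10·log₁₀(4π·r²).
4π·r² = 1.611e+04 m², 10·log₁₀ of that is 42.070 dB.
L_p = 101 − 42.070 = 58.93 dB.

58.9 dB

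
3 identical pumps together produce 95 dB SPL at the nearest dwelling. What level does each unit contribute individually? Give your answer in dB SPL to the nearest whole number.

90 dB SPL

For N identical incoherent sources L_total = L₁ + 10·log₁₀ N, so L₁ = 95 − 10·log₁₀(3) = 95 − 4.771.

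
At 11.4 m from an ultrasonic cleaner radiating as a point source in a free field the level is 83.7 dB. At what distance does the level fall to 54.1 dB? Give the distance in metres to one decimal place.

344.3 m

Point-source spreading drops the level by 20·log₁₀(r₂/r₁); inverting, r₂/r₁ = 10^(ΔL/20).
r₂ = 11.4·10^((83.7−54.1)/20) = 11.4·10^(29.6/20) = 344.27 m.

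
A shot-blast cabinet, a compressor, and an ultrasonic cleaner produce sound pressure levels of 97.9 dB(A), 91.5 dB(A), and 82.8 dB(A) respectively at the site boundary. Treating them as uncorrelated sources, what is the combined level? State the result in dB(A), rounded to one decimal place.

98.9 dB(A)

Incoherent sources combine by intensity addition: L_total = 10·log₁₀(Σ 10^(L_i/10)).
Σ 10^(L/10) = 10^(97.9/10) + 10^(91.5/10) + 10^(82.8/10) = 7.769e+09.
L_total = 10·log₁₀(7.769e+09) = 98.90 dB(A).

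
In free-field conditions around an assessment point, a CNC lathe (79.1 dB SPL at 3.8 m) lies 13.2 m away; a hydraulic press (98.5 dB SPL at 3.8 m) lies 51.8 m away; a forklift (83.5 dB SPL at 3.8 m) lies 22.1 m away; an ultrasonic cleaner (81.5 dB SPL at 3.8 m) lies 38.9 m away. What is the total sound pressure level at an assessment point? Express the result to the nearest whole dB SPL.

First find each source's level at the receiver (point-source: −20·log₁₀(r/r_ref)), then combine on an intensity basis.
CNC lathe: 79.1 − 20·log₁₀(13.2/3.8) = 79.1 − 10.82 = 68.28 dB SPL.
hydraulic press: 98.5 − 20·log₁₀(51.8/3.8) = 98.5 − 22.69 = 75.81 dB SPL.
forklift: 83.5 − 20·log₁₀(22.1/3.8) = 83.5 − 15.29 = 68.21 dB SPL.
ultrasonic cleaner: 81.5 − 20·log₁₀(38.9/3.8) = 81.5 − 20.20 = 61.30 dB SPL.
Σ 10^(L/10) = 5.280e+07 → L_total = 10·log₁₀(5.280e+07) = 77.23 dB SPL.

77 dB SPL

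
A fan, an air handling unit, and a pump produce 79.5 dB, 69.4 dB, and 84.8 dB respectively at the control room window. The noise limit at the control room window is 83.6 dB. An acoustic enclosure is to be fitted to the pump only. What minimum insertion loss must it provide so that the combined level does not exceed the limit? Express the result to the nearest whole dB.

Fixed contribution from the other sources: Σ 10^(L/10) = 10^(79.5/10) + 10^(69.4/10) = 9.783e+07 (79.90 dB).
The limit corresponds to 10^(83.6/10) = 2.291e+08; subtracting the fixed part leaves 1.313e+08 for the pump, i.e. 81.18 dB.
So the pump must be reduced from 84.8 to 81.18 dB: IL = 3.62 dB.

4 dB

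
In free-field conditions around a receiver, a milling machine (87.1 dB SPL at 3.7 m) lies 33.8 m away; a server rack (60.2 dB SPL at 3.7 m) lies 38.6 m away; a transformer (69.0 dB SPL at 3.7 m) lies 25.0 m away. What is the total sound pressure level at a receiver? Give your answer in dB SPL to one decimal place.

68.0 dB SPL

Propagate each source to the receiver with L = L_ref − 20·log₁₀(r/r_ref), then add intensities.
milling machine: 87.1 − 20·log₁₀(33.8/3.7) = 87.1 − 19.21 = 67.89 dB SPL.
server rack: 60.2 − 20·log₁₀(38.6/3.7) = 60.2 − 20.37 = 39.83 dB SPL.
transformer: 69.0 − 20·log₁₀(25.0/3.7) = 69.0 − 16.59 = 52.41 dB SPL.
Σ 10^(L/10) = 6.329e+06 → L_total = 10·log₁₀(6.329e+06) = 68.01 dB SPL.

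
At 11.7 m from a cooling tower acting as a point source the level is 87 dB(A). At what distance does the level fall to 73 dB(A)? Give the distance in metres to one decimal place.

Point-source spreading drops the level by 20·log₁₀(r₂/r₁); inverting, r₂/r₁ = 10^(ΔL/20).
r₂ = 11.7·10^((87−73)/20) = 11.7·10^(14.0/20) = 58.64 m.

58.6 m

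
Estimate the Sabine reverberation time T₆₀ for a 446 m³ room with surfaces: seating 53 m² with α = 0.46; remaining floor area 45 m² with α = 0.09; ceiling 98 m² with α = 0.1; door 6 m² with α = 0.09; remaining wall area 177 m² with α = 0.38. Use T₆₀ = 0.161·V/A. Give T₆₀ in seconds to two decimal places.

Total absorption A = 53·0.46 + 45·0.09 + 98·0.1 + 6·0.09 + 177·0.38 = 106.03 m² sabins.
T₆₀ = 0.161 × 446 / 106.03 = 0.677 s.

0.68 s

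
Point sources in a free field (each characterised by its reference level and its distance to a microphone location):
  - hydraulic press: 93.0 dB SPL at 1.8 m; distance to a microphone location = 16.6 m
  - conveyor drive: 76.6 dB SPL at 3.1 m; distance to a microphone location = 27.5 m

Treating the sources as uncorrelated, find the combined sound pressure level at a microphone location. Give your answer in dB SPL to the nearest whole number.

Propagate each source to the receiver with L = L_ref − 20·log₁₀(r/r_ref), then add intensities.
hydraulic press: 93.0 − 20·log₁₀(16.6/1.8) = 93.0 − 19.30 = 73.70 dB SPL.
conveyor drive: 76.6 − 20·log₁₀(27.5/3.1) = 76.6 − 18.96 = 57.64 dB SPL.
Σ 10^(L/10) = 2.404e+07 → L_total = 10·log₁₀(2.404e+07) = 73.81 dB SPL.

74 dB SPL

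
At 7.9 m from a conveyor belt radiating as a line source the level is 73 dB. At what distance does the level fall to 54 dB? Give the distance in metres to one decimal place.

627.5 m

The 19.0 dB drop corresponds to a distance ratio of 10^(19.0/10) for a line source.
r₂ = 7.9·10^((73−54)/10) = 7.9·10^(19.0/10) = 627.52 m.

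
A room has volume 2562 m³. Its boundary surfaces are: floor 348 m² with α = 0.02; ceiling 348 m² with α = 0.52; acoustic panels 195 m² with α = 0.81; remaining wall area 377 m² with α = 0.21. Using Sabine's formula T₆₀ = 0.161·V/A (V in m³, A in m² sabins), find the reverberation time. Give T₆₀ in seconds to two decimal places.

0.97 s

A = Σ Sᵢαᵢ = 348·0.02 + 348·0.52 + 195·0.81 + 377·0.21 = 425.04 m².
T₆₀ = 0.161 × 2562 / 425.04 = 0.970 s.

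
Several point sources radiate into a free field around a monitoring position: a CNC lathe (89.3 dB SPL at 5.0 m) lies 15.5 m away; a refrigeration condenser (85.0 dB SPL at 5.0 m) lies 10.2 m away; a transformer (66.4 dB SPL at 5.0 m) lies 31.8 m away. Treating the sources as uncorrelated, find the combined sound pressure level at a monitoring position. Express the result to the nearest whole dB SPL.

82 dB SPL

Propagate each source to the receiver with L = L_ref − 20·log₁₀(r/r_ref), then add intensities.
CNC lathe: 89.3 − 20·log₁₀(15.5/5.0) = 89.3 − 9.83 = 79.47 dB SPL.
refrigeration condenser: 85.0 − 20·log₁₀(10.2/5.0) = 85.0 − 6.19 = 78.81 dB SPL.
transformer: 66.4 − 20·log₁₀(31.8/5.0) = 66.4 − 16.07 = 50.33 dB SPL.
Σ 10^(L/10) = 1.647e+08 → L_total = 10·log₁₀(1.647e+08) = 82.17 dB SPL.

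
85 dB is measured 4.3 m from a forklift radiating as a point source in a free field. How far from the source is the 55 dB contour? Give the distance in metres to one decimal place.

136.0 m

Point-source spreading drops the level by 20·log₁₀(r₂/r₁); inverting, r₂/r₁ = 10^(ΔL/20).
r₂ = 4.3·10^((85−55)/20) = 4.3·10^(30.0/20) = 135.98 m.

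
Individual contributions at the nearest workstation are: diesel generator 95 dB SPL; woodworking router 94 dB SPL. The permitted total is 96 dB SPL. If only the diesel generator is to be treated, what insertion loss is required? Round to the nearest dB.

3 dB

Fixed contribution from the other source: Σ 10^(L/10) = 10^(94/10) = 2.512e+09 (94.00 dB SPL).
The limit corresponds to 10^(96/10) = 3.981e+09; subtracting the fixed part leaves 1.469e+09 for the diesel generator, i.e. 91.67 dB SPL.
So the diesel generator must be reduced from 95 to 91.67 dB SPL: IL = 3.33 dB.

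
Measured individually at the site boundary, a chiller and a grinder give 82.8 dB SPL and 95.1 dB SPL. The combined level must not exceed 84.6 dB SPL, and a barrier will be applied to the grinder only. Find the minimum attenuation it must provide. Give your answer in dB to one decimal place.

15.2 dB

Everything except the grinder sums to 10^(82.8/10) = 1.905e+08 in linear terms, 82.80 dB SPL.
The limit corresponds to 10^(84.6/10) = 2.884e+08; subtracting the fixed part leaves 9.786e+07 for the grinder, i.e. 79.91 dB SPL.
Required insertion loss = 95.1 − 79.91 = 15.19 dB.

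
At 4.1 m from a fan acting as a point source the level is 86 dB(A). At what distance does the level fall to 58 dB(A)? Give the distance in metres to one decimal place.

For a point source L₁ − L₂ = 20·log₁₀(r₂/r₁), so r₂ = r₁·10^((L₁−L₂)/20).
r₂ = 4.1·10^((86−58)/20) = 4.1·10^(28.0/20) = 102.99 m.

103.0 m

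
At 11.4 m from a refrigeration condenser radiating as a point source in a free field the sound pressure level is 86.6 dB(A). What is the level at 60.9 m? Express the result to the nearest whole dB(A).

72 dB(A)

For a point source, L₂ = L₁ − 20·log₁₀(r₂/r₁).
L₂ = 86.6 − 20·log₁₀(60.9/11.4) = 86.6 − 14.554 = 72.05 dB(A).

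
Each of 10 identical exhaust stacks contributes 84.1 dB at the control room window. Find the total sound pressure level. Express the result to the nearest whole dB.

94 dB

N identical incoherent sources raise the level by 10·log₁₀ N.
L_total = 84.1 + 10·log₁₀(10) = 84.1 + 10.000 = 94.10 dB.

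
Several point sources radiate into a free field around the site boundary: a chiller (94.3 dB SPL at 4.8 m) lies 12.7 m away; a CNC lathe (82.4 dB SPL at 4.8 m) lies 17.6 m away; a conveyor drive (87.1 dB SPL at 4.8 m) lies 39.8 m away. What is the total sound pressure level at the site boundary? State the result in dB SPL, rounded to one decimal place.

Apply inverse-square spreading to bring every level to the receiver, then sum 10^(L/10).
chiller: 94.3 − 20·log₁₀(12.7/4.8) = 94.3 − 8.45 = 85.85 dB SPL.
CNC lathe: 82.4 − 20·log₁₀(17.6/4.8) = 82.4 − 11.29 = 71.11 dB SPL.
conveyor drive: 87.1 − 20·log₁₀(39.8/4.8) = 87.1 − 18.37 = 68.73 dB SPL.
Σ 10^(L/10) = 4.049e+08 → L_total = 10·log₁₀(4.049e+08) = 86.07 dB SPL.

86.1 dB SPL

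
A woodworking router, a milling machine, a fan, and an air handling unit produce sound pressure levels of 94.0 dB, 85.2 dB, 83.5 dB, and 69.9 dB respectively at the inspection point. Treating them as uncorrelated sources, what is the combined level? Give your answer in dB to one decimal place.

94.9 dB

For uncorrelated sources the intensities add, so convert each level to linear form, sum, and take 10·log₁₀ of the total.
Σ 10^(L/10) = 10^(94.0/10) + 10^(85.2/10) + 10^(83.5/10) + 10^(69.9/10) = 3.077e+09.
L_total = 10·log₁₀(3.077e+09) = 94.88 dB.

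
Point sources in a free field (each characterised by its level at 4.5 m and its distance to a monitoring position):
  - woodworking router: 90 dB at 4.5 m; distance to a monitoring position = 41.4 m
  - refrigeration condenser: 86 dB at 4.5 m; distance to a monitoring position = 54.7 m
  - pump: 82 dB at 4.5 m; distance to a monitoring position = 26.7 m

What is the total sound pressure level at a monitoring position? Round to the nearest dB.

Propagate each source to the receiver with L = L_ref − 20·log₁₀(r/r_ref), then add intensities.
woodworking router: 90 − 20·log₁₀(41.4/4.5) = 90 − 19.28 = 70.72 dB.
refrigeration condenser: 86 − 20·log₁₀(54.7/4.5) = 86 − 21.70 = 64.30 dB.
pump: 82 − 20·log₁₀(26.7/4.5) = 82 − 15.47 = 66.53 dB.
Σ 10^(L/10) = 1.901e+07 → L_total = 10·log₁₀(1.901e+07) = 72.79 dB.

73 dB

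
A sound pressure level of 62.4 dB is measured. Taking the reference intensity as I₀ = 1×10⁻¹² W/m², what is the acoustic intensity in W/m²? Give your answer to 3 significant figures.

I = I₀·10^(L/10) = 10⁻¹² × 10^(62.4/10) = 10^(-5.760).

1.74e-06 W/m²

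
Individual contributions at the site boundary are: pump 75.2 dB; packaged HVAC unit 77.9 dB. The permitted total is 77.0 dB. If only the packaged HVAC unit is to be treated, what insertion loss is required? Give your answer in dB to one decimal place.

5.6 dB

Fixed contribution from the other source: Σ 10^(L/10) = 10^(75.2/10) = 3.311e+07 (75.20 dB).
The limit corresponds to 10^(77.0/10) = 5.012e+07; subtracting the fixed part leaves 1.701e+07 for the packaged HVAC unit, i.e. 72.31 dB.
Required insertion loss = 77.9 − 72.31 = 5.59 dB.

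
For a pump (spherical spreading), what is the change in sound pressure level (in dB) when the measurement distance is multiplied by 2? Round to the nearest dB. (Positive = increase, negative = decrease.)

-6 dB

With spherical spreading the level changes by −20·log₁₀(r₂/r₁).
ΔL = −20·log₁₀(2) = -6.02 dB.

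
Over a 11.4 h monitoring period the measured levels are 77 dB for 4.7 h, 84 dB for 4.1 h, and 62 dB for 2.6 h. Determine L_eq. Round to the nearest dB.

L_eq = 10·log₁₀[(1/T)·Σ tᵢ·10^(Lᵢ/10)] with T = 11.4 h.
Σ tᵢ·10^(Lᵢ/10) = 4.7·10^(77/10) + 4.1·10^(84/10) + 2.6·10^(62/10) = 1.270e+09.
L_eq = 10·log₁₀(1.270e+09/11.4) = 80.47 dB.

80 dB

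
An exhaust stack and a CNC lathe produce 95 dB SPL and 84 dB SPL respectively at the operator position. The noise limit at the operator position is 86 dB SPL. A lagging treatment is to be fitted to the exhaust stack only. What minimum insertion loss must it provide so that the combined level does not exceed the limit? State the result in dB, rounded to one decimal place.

The untreated sources together contribute 10^(84/10) = 2.512e+08, i.e. 84.00 dB SPL.
To meet 86 dB SPL overall, the treated exhaust stack may contribute at most 10^(86/10) − 2.512e+08 = 1.469e+08, i.e. 81.67 dB SPL.
Required insertion loss = 95 − 81.67 = 13.33 dB.

13.3 dB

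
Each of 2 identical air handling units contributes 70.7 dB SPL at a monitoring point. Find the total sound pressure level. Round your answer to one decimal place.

L_total = L₁ + 10·log₁₀ N for N identical incoherent sources.
L_total = 70.7 + 10·log₁₀(2) = 70.7 + 3.010 = 73.71 dB SPL.

73.7 dB SPL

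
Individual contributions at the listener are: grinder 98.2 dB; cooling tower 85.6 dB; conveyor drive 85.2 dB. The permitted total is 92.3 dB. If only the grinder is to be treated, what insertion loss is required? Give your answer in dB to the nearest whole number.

8 dB

Fixed contribution from the other sources: Σ 10^(L/10) = 10^(85.6/10) + 10^(85.2/10) = 6.942e+08 (88.41 dB).
The limit corresponds to 10^(92.3/10) = 1.698e+09; subtracting the fixed part leaves 1.004e+09 for the grinder, i.e. 90.02 dB.
So the grinder must be reduced from 98.2 to 90.02 dB: IL = 8.18 dB.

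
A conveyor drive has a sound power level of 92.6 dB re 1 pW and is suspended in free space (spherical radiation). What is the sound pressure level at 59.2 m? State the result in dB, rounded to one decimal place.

L_p = L_w − 10·log₁₀(4π·r²) with r = 59.2 m.
4π·r² = 4.404e+04 m², 10·log₁₀ of that is 46.439 dB.
L_p = 92.6 − 46.439 = 46.16 dB.

46.2 dB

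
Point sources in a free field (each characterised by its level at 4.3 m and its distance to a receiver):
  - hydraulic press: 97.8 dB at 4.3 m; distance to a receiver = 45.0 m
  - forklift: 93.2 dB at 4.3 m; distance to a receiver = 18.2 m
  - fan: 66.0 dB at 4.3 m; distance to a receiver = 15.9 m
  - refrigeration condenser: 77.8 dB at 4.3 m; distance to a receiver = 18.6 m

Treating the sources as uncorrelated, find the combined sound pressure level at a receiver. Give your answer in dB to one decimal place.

Apply inverse-square spreading to bring every level to the receiver, then sum 10^(L/10).
hydraulic press: 97.8 − 20·log₁₀(45.0/4.3) = 97.8 − 20.39 = 77.41 dB.
forklift: 93.2 − 20·log₁₀(18.2/4.3) = 93.2 − 12.53 = 80.67 dB.
fan: 66.0 − 20·log₁₀(15.9/4.3) = 66.0 − 11.36 = 54.64 dB.
refrigeration condenser: 77.8 − 20·log₁₀(18.6/4.3) = 77.8 − 12.72 = 65.08 dB.
Σ 10^(L/10) = 1.752e+08 → L_total = 10·log₁₀(1.752e+08) = 82.43 dB.

82.4 dB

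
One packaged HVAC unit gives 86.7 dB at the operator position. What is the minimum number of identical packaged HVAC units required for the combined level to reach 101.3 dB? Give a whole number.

The shortfall is 101.3 − 86.7 = 14.6 dB, and N units add 10·log₁₀ N, so need 10·log₁₀ N ≥ 14.6.
N ≥ 10^(14.6/10) = 28.840, so N = 29.

29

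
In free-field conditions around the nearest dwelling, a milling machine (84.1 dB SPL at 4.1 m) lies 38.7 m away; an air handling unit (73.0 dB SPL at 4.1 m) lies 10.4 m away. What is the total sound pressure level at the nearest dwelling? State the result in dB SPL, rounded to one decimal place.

First find each source's level at the receiver (point-source: −20·log₁₀(r/r_ref)), then combine on an intensity basis.
milling machine: 84.1 − 20·log₁₀(38.7/4.1) = 84.1 − 19.50 = 64.60 dB SPL.
air handling unit: 73.0 − 20·log₁₀(10.4/4.1) = 73.0 − 8.08 = 64.92 dB SPL.
Σ 10^(L/10) = 5.986e+06 → L_total = 10·log₁₀(5.986e+06) = 67.77 dB SPL.

67.8 dB SPL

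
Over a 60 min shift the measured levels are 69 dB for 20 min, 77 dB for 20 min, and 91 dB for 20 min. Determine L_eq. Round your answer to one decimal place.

The energy average is taken in the linear domain: L_eq = 10·log₁₀[(Σ tᵢ·10^(Lᵢ/10))/T], T = 60 min.
Σ tᵢ·10^(Lᵢ/10) = 20·10^(69/10) + 20·10^(77/10) + 20·10^(91/10) = 2.634e+10.
L_eq = 10·log₁₀(2.634e+10/60) = 86.42 dB.

86.4 dB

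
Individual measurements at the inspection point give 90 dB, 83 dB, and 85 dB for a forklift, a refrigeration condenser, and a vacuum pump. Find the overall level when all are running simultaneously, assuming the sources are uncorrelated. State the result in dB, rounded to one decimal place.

91.8 dB

For uncorrelated sources the intensities add, so convert each level to linear form, sum, and take 10·log₁₀ of the total.
Σ 10^(L/10) = 10^(90/10) + 10^(83/10) + 10^(85/10) = 1.516e+09.
L_total = 10·log₁₀(1.516e+09) = 91.81 dB.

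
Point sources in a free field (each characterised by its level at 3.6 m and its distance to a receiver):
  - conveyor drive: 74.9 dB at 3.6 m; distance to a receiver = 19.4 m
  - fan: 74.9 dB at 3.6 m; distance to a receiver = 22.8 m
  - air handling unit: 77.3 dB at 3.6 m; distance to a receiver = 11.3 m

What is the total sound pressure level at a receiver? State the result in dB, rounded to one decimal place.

68.6 dB

First find each source's level at the receiver (point-source: −20·log₁₀(r/r_ref)), then combine on an intensity basis.
conveyor drive: 74.9 − 20·log₁₀(19.4/3.6) = 74.9 − 14.63 = 60.27 dB.
fan: 74.9 − 20·log₁₀(22.8/3.6) = 74.9 − 16.03 = 58.87 dB.
air handling unit: 77.3 − 20·log₁₀(11.3/3.6) = 77.3 − 9.94 = 67.36 dB.
Σ 10^(L/10) = 7.285e+06 → L_total = 10·log₁₀(7.285e+06) = 68.62 dB.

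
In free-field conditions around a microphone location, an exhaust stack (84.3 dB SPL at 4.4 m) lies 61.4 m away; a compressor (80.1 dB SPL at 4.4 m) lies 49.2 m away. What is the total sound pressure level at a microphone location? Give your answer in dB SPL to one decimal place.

Apply inverse-square spreading to bring every level to the receiver, then sum 10^(L/10).
exhaust stack: 84.3 − 20·log₁₀(61.4/4.4) = 84.3 − 22.89 = 61.41 dB SPL.
compressor: 80.1 − 20·log₁₀(49.2/4.4) = 80.1 − 20.97 = 59.13 dB SPL.
Σ 10^(L/10) = 2.201e+06 → L_total = 10·log₁₀(2.201e+06) = 63.43 dB SPL.

63.4 dB SPL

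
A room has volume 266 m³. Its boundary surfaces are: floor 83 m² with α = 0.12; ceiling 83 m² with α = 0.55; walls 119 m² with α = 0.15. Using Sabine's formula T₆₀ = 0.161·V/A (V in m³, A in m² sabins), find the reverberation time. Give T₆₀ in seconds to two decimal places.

A = Σ Sᵢαᵢ = 83·0.12 + 83·0.55 + 119·0.15 = 73.46 m².
T₆₀ = 0.161·V/A = 0.161·266/73.46 = 0.583 s.

0.58 s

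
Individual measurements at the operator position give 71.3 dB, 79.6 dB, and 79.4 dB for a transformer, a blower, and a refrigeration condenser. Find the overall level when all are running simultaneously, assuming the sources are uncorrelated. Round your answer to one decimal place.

82.8 dB

Incoherent sources combine by intensity addition: L_total = 10·log₁₀(Σ 10^(L_i/10)).
Σ 10^(L/10) = 10^(71.3/10) + 10^(79.6/10) + 10^(79.4/10) = 1.918e+08.
L_total = 10·log₁₀(1.918e+08) = 82.83 dB.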